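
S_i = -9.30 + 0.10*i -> [-9.3, -9.2, -9.1, -9.0, -8.9]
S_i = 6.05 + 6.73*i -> [6.05, 12.78, 19.51, 26.24, 32.97]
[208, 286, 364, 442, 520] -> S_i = 208 + 78*i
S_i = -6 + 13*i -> [-6, 7, 20, 33, 46]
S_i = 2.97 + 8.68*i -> [2.97, 11.65, 20.33, 29.01, 37.69]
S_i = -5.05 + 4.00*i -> [-5.05, -1.05, 2.95, 6.95, 10.95]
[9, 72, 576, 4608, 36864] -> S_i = 9*8^i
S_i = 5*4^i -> [5, 20, 80, 320, 1280]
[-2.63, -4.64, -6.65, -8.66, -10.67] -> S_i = -2.63 + -2.01*i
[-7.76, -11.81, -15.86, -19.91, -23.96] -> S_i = -7.76 + -4.05*i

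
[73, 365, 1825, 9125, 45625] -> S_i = 73*5^i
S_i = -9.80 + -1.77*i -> [-9.8, -11.57, -13.34, -15.11, -16.88]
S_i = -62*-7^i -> [-62, 434, -3038, 21266, -148862]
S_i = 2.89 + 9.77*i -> [2.89, 12.66, 22.43, 32.2, 41.97]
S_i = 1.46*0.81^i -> [1.46, 1.18, 0.96, 0.78, 0.63]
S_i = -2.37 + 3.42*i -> [-2.37, 1.05, 4.47, 7.89, 11.31]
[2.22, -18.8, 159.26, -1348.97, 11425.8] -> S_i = 2.22*(-8.47)^i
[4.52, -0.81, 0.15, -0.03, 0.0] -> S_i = 4.52*(-0.18)^i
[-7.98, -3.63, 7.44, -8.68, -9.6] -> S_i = Random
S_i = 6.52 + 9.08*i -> [6.52, 15.6, 24.68, 33.76, 42.84]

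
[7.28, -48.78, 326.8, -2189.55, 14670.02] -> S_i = 7.28*(-6.70)^i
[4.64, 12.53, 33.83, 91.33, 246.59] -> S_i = 4.64*2.70^i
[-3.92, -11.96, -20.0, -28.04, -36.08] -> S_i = -3.92 + -8.04*i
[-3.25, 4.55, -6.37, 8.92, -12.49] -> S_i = -3.25*(-1.40)^i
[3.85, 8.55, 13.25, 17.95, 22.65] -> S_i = 3.85 + 4.70*i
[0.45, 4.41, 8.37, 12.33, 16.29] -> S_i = 0.45 + 3.96*i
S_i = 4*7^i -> [4, 28, 196, 1372, 9604]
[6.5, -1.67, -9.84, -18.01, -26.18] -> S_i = 6.50 + -8.17*i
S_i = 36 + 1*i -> [36, 37, 38, 39, 40]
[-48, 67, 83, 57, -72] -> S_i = Random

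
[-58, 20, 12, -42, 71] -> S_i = Random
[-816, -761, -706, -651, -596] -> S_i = -816 + 55*i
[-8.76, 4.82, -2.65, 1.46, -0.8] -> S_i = -8.76*(-0.55)^i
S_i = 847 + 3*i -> [847, 850, 853, 856, 859]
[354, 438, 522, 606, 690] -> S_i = 354 + 84*i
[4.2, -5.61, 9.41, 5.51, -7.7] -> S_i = Random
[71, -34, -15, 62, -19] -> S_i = Random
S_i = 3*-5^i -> [3, -15, 75, -375, 1875]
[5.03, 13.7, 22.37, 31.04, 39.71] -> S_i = 5.03 + 8.67*i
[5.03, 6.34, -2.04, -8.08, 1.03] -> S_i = Random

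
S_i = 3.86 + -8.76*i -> [3.86, -4.9, -13.66, -22.42, -31.18]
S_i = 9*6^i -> [9, 54, 324, 1944, 11664]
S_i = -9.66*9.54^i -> [-9.66, -92.16, -879.17, -8387.3, -80014.86]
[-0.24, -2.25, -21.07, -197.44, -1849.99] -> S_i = -0.24*9.37^i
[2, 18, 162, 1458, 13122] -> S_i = 2*9^i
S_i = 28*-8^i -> [28, -224, 1792, -14336, 114688]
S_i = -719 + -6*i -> [-719, -725, -731, -737, -743]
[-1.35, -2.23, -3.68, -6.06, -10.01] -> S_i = -1.35*1.65^i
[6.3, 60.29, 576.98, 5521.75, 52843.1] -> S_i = 6.30*9.57^i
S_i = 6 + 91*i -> [6, 97, 188, 279, 370]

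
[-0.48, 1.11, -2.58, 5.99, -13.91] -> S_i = -0.48*(-2.32)^i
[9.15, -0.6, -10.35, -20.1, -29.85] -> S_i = 9.15 + -9.75*i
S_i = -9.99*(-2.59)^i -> [-9.99, 25.87, -67.01, 173.57, -449.54]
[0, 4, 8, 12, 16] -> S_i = 0 + 4*i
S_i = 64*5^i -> [64, 320, 1600, 8000, 40000]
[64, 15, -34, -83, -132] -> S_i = 64 + -49*i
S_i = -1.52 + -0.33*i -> [-1.52, -1.85, -2.18, -2.51, -2.84]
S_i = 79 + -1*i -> [79, 78, 77, 76, 75]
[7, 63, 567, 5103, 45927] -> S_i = 7*9^i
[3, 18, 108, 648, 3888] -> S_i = 3*6^i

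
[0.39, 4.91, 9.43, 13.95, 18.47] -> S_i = 0.39 + 4.52*i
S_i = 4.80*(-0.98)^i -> [4.8, -4.7, 4.61, -4.52, 4.43]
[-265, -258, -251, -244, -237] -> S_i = -265 + 7*i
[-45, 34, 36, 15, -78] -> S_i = Random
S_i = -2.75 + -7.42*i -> [-2.75, -10.17, -17.59, -25.01, -32.43]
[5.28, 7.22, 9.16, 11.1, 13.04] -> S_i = 5.28 + 1.94*i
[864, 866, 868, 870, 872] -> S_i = 864 + 2*i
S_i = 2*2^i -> [2, 4, 8, 16, 32]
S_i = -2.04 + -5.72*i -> [-2.04, -7.76, -13.48, -19.2, -24.92]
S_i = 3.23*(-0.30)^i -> [3.23, -0.97, 0.29, -0.09, 0.03]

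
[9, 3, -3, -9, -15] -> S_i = 9 + -6*i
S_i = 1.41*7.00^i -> [1.41, 9.87, 69.09, 483.63, 3385.41]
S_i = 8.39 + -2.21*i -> [8.39, 6.18, 3.97, 1.76, -0.45]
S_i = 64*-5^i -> [64, -320, 1600, -8000, 40000]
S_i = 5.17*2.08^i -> [5.17, 10.75, 22.37, 46.52, 96.77]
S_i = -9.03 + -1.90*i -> [-9.03, -10.93, -12.83, -14.73, -16.63]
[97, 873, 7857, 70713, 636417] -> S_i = 97*9^i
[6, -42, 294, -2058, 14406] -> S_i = 6*-7^i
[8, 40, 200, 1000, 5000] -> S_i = 8*5^i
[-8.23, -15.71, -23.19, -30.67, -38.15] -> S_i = -8.23 + -7.48*i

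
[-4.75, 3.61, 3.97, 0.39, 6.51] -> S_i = Random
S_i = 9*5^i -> [9, 45, 225, 1125, 5625]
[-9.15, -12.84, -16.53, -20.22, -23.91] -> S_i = -9.15 + -3.69*i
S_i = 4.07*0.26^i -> [4.07, 1.06, 0.28, 0.07, 0.02]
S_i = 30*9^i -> [30, 270, 2430, 21870, 196830]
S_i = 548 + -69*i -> [548, 479, 410, 341, 272]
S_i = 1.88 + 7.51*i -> [1.88, 9.39, 16.9, 24.41, 31.92]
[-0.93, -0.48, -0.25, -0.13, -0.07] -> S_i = -0.93*0.52^i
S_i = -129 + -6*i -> [-129, -135, -141, -147, -153]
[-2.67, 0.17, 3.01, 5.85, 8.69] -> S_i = -2.67 + 2.84*i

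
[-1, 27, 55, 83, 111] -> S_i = -1 + 28*i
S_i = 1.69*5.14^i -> [1.69, 8.69, 44.65, 229.5, 1179.61]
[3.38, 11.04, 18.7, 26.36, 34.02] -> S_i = 3.38 + 7.66*i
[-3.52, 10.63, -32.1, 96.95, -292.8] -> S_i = -3.52*(-3.02)^i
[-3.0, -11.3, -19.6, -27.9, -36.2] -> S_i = -3.00 + -8.30*i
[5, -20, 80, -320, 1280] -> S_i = 5*-4^i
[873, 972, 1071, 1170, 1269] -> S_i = 873 + 99*i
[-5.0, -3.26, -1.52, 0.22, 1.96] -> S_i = -5.00 + 1.74*i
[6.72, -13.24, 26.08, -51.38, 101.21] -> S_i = 6.72*(-1.97)^i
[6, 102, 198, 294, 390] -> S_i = 6 + 96*i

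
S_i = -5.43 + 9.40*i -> [-5.43, 3.97, 13.37, 22.77, 32.17]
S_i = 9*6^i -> [9, 54, 324, 1944, 11664]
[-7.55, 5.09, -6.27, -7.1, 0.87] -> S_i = Random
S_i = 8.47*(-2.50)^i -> [8.47, -21.18, 52.94, -132.34, 330.86]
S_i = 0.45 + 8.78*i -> [0.45, 9.23, 18.01, 26.79, 35.57]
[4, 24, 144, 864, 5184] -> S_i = 4*6^i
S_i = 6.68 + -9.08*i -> [6.68, -2.4, -11.48, -20.56, -29.64]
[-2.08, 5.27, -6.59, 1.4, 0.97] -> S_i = Random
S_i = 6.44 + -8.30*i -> [6.44, -1.86, -10.16, -18.46, -26.76]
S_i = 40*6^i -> [40, 240, 1440, 8640, 51840]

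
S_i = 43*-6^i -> [43, -258, 1548, -9288, 55728]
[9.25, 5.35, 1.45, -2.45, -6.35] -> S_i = 9.25 + -3.90*i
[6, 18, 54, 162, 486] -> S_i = 6*3^i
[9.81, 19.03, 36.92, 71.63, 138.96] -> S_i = 9.81*1.94^i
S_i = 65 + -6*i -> [65, 59, 53, 47, 41]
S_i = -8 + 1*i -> [-8, -7, -6, -5, -4]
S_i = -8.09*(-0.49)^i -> [-8.09, 3.96, -1.94, 0.95, -0.47]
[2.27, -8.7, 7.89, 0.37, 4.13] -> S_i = Random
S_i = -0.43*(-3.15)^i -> [-0.43, 1.35, -4.27, 13.44, -42.34]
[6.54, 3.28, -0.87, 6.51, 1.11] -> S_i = Random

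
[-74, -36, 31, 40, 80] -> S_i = Random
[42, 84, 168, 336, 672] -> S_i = 42*2^i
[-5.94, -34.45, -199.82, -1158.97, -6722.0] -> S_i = -5.94*5.80^i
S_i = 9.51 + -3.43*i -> [9.51, 6.08, 2.65, -0.78, -4.21]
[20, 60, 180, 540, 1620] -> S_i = 20*3^i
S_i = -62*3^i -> [-62, -186, -558, -1674, -5022]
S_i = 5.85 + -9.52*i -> [5.85, -3.67, -13.19, -22.71, -32.23]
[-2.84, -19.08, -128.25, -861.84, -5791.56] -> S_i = -2.84*6.72^i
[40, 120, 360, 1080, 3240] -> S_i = 40*3^i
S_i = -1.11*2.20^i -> [-1.11, -2.44, -5.37, -11.82, -26.0]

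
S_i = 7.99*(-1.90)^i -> [7.99, -15.18, 28.84, -54.8, 104.13]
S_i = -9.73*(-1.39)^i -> [-9.73, 13.52, -18.8, 26.13, -36.32]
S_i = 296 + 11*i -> [296, 307, 318, 329, 340]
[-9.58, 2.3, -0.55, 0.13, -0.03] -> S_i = -9.58*(-0.24)^i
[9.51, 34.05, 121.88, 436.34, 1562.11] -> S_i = 9.51*3.58^i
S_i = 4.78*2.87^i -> [4.78, 13.72, 39.37, 113.0, 324.31]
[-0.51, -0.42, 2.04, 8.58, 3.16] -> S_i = Random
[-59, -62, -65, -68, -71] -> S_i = -59 + -3*i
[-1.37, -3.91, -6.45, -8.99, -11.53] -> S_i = -1.37 + -2.54*i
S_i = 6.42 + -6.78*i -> [6.42, -0.36, -7.14, -13.92, -20.7]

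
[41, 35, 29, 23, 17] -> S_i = 41 + -6*i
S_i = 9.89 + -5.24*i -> [9.89, 4.65, -0.59, -5.83, -11.07]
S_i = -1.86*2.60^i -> [-1.86, -4.84, -12.57, -32.69, -85.0]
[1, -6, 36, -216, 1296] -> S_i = 1*-6^i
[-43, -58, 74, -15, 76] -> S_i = Random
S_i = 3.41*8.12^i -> [3.41, 27.69, 224.84, 1825.67, 14824.45]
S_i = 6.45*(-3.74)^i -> [6.45, -24.12, 90.22, -337.42, 1261.96]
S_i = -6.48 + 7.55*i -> [-6.48, 1.07, 8.62, 16.17, 23.72]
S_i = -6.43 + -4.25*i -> [-6.43, -10.68, -14.93, -19.18, -23.43]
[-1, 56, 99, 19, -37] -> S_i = Random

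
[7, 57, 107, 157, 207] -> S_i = 7 + 50*i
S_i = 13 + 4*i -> [13, 17, 21, 25, 29]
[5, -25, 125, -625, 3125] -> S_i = 5*-5^i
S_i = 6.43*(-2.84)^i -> [6.43, -18.26, 51.86, -147.29, 418.3]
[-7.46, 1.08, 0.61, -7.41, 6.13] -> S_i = Random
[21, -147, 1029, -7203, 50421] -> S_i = 21*-7^i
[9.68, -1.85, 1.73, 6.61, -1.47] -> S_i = Random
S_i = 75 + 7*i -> [75, 82, 89, 96, 103]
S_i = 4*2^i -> [4, 8, 16, 32, 64]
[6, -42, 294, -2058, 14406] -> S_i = 6*-7^i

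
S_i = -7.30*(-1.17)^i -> [-7.3, 8.54, -9.99, 11.69, -13.68]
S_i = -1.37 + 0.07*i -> [-1.37, -1.3, -1.23, -1.16, -1.09]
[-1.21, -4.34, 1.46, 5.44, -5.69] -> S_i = Random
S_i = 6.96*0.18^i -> [6.96, 1.25, 0.23, 0.04, 0.01]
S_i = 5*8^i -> [5, 40, 320, 2560, 20480]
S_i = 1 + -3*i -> [1, -2, -5, -8, -11]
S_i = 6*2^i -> [6, 12, 24, 48, 96]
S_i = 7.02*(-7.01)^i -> [7.02, -49.21, 344.96, -2418.19, 16951.54]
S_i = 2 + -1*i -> [2, 1, 0, -1, -2]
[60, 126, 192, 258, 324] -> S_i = 60 + 66*i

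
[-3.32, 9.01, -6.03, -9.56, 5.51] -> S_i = Random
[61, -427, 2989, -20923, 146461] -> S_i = 61*-7^i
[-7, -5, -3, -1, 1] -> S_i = -7 + 2*i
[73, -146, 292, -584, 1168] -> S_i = 73*-2^i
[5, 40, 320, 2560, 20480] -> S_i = 5*8^i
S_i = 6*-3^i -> [6, -18, 54, -162, 486]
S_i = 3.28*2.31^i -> [3.28, 7.58, 17.5, 40.43, 93.39]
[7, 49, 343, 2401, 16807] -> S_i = 7*7^i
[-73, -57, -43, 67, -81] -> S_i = Random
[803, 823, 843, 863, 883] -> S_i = 803 + 20*i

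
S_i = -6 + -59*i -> [-6, -65, -124, -183, -242]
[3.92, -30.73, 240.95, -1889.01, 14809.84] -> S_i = 3.92*(-7.84)^i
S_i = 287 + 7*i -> [287, 294, 301, 308, 315]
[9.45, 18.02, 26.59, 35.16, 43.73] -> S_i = 9.45 + 8.57*i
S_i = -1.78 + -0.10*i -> [-1.78, -1.88, -1.98, -2.08, -2.18]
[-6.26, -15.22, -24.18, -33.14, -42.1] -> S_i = -6.26 + -8.96*i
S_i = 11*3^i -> [11, 33, 99, 297, 891]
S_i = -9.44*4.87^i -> [-9.44, -45.97, -223.89, -1090.33, -5309.92]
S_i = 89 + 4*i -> [89, 93, 97, 101, 105]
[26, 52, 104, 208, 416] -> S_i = 26*2^i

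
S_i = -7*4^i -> [-7, -28, -112, -448, -1792]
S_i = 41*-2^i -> [41, -82, 164, -328, 656]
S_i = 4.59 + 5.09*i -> [4.59, 9.68, 14.77, 19.86, 24.95]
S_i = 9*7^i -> [9, 63, 441, 3087, 21609]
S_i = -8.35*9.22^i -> [-8.35, -76.99, -709.82, -6544.54, -60340.67]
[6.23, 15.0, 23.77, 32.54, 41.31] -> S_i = 6.23 + 8.77*i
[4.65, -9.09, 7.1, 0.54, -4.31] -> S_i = Random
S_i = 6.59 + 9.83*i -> [6.59, 16.42, 26.25, 36.08, 45.91]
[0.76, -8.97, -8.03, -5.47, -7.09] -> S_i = Random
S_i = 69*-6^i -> [69, -414, 2484, -14904, 89424]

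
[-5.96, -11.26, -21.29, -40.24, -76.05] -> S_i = -5.96*1.89^i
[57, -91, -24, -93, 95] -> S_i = Random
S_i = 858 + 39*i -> [858, 897, 936, 975, 1014]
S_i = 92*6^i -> [92, 552, 3312, 19872, 119232]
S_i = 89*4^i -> [89, 356, 1424, 5696, 22784]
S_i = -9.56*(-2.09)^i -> [-9.56, 19.98, -41.76, 87.28, -182.41]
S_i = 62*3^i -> [62, 186, 558, 1674, 5022]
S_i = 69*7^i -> [69, 483, 3381, 23667, 165669]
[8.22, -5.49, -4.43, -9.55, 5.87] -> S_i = Random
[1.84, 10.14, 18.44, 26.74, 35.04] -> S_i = 1.84 + 8.30*i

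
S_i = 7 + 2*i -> [7, 9, 11, 13, 15]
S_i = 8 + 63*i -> [8, 71, 134, 197, 260]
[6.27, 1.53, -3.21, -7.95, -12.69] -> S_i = 6.27 + -4.74*i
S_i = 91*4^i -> [91, 364, 1456, 5824, 23296]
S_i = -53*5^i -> [-53, -265, -1325, -6625, -33125]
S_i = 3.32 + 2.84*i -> [3.32, 6.16, 9.0, 11.84, 14.68]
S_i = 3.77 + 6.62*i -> [3.77, 10.39, 17.01, 23.63, 30.25]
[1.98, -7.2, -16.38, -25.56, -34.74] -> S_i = 1.98 + -9.18*i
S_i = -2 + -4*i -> [-2, -6, -10, -14, -18]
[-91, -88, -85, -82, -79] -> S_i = -91 + 3*i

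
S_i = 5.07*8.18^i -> [5.07, 41.47, 339.25, 2775.03, 22699.76]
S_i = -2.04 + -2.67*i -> [-2.04, -4.71, -7.38, -10.05, -12.72]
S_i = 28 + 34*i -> [28, 62, 96, 130, 164]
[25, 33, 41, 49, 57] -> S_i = 25 + 8*i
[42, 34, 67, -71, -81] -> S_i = Random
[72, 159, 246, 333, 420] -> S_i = 72 + 87*i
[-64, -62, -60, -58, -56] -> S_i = -64 + 2*i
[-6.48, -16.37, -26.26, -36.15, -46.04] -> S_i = -6.48 + -9.89*i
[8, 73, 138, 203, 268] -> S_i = 8 + 65*i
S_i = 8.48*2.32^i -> [8.48, 19.67, 45.64, 105.89, 245.67]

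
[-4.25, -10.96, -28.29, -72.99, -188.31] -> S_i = -4.25*2.58^i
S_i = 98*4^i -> [98, 392, 1568, 6272, 25088]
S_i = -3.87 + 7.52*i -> [-3.87, 3.65, 11.17, 18.69, 26.21]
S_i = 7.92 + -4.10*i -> [7.92, 3.82, -0.28, -4.38, -8.48]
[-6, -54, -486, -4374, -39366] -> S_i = -6*9^i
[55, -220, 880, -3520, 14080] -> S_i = 55*-4^i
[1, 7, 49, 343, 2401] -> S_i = 1*7^i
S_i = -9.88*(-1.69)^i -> [-9.88, 16.7, -28.22, 47.69, -80.59]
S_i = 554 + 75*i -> [554, 629, 704, 779, 854]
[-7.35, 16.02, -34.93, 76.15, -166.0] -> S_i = -7.35*(-2.18)^i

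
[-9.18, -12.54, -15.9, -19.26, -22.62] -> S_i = -9.18 + -3.36*i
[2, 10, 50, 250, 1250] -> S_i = 2*5^i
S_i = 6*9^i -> [6, 54, 486, 4374, 39366]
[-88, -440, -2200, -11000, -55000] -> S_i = -88*5^i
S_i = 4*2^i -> [4, 8, 16, 32, 64]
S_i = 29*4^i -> [29, 116, 464, 1856, 7424]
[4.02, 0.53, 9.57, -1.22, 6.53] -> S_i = Random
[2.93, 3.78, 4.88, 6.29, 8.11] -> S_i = 2.93*1.29^i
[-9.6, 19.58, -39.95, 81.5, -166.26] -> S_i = -9.60*(-2.04)^i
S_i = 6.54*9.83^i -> [6.54, 64.29, 631.95, 6212.1, 61064.92]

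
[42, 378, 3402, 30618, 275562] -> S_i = 42*9^i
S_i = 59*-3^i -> [59, -177, 531, -1593, 4779]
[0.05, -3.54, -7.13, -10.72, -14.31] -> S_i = 0.05 + -3.59*i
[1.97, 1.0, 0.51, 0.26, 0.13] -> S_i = 1.97*0.51^i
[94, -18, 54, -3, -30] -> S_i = Random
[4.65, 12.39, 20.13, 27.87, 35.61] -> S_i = 4.65 + 7.74*i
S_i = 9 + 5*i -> [9, 14, 19, 24, 29]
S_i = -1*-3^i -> [-1, 3, -9, 27, -81]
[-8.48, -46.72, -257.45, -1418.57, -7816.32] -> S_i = -8.48*5.51^i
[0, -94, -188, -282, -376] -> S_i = 0 + -94*i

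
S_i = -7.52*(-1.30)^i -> [-7.52, 9.78, -12.71, 16.52, -21.48]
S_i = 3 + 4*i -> [3, 7, 11, 15, 19]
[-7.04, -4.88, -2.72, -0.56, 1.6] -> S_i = -7.04 + 2.16*i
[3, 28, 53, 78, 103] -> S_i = 3 + 25*i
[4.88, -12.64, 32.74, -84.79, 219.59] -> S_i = 4.88*(-2.59)^i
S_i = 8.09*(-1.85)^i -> [8.09, -14.97, 27.69, -51.22, 94.76]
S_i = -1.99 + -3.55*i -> [-1.99, -5.54, -9.09, -12.64, -16.19]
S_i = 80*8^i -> [80, 640, 5120, 40960, 327680]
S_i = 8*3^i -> [8, 24, 72, 216, 648]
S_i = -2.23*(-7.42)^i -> [-2.23, 16.55, -122.78, 911.0, -6759.59]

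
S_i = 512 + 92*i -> [512, 604, 696, 788, 880]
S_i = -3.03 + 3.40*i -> [-3.03, 0.37, 3.77, 7.17, 10.57]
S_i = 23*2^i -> [23, 46, 92, 184, 368]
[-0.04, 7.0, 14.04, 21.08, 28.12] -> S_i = -0.04 + 7.04*i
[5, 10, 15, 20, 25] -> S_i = 5 + 5*i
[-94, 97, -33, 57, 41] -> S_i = Random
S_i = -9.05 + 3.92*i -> [-9.05, -5.13, -1.21, 2.71, 6.63]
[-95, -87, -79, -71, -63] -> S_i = -95 + 8*i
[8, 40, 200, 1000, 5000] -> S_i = 8*5^i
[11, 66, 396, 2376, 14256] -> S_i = 11*6^i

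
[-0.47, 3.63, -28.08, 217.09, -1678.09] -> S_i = -0.47*(-7.73)^i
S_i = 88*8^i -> [88, 704, 5632, 45056, 360448]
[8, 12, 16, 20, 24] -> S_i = 8 + 4*i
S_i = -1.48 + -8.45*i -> [-1.48, -9.93, -18.38, -26.83, -35.28]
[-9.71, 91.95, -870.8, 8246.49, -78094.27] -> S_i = -9.71*(-9.47)^i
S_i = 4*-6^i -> [4, -24, 144, -864, 5184]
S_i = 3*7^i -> [3, 21, 147, 1029, 7203]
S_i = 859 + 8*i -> [859, 867, 875, 883, 891]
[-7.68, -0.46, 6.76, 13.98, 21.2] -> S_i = -7.68 + 7.22*i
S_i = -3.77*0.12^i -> [-3.77, -0.45, -0.05, -0.01, -0.0]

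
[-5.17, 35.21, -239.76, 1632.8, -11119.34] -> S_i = -5.17*(-6.81)^i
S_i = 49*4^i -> [49, 196, 784, 3136, 12544]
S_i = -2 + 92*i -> [-2, 90, 182, 274, 366]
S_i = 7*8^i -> [7, 56, 448, 3584, 28672]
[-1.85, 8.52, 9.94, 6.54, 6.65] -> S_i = Random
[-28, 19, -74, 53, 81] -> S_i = Random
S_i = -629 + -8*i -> [-629, -637, -645, -653, -661]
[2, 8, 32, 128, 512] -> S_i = 2*4^i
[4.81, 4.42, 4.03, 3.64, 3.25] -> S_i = 4.81 + -0.39*i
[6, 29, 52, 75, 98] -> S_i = 6 + 23*i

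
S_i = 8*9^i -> [8, 72, 648, 5832, 52488]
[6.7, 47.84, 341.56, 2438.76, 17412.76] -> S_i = 6.70*7.14^i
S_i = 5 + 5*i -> [5, 10, 15, 20, 25]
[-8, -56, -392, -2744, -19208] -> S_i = -8*7^i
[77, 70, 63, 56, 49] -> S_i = 77 + -7*i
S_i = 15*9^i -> [15, 135, 1215, 10935, 98415]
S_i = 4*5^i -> [4, 20, 100, 500, 2500]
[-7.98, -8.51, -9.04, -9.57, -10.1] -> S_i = -7.98 + -0.53*i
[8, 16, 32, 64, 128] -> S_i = 8*2^i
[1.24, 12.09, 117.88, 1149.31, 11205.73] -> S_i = 1.24*9.75^i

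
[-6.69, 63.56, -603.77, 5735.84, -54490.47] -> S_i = -6.69*(-9.50)^i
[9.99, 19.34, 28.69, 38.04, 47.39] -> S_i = 9.99 + 9.35*i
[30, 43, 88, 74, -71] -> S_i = Random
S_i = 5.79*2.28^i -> [5.79, 13.2, 30.1, 68.63, 156.47]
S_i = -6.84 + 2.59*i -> [-6.84, -4.25, -1.66, 0.93, 3.52]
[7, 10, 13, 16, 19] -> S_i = 7 + 3*i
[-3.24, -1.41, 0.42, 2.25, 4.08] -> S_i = -3.24 + 1.83*i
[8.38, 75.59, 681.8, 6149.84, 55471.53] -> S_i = 8.38*9.02^i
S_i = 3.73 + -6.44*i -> [3.73, -2.71, -9.15, -15.59, -22.03]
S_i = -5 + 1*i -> [-5, -4, -3, -2, -1]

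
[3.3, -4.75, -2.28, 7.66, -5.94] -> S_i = Random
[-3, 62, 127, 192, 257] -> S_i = -3 + 65*i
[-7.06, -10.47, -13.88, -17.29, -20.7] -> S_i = -7.06 + -3.41*i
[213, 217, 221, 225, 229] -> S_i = 213 + 4*i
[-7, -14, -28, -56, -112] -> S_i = -7*2^i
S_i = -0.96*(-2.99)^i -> [-0.96, 2.87, -8.58, 25.66, -76.73]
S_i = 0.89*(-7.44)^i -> [0.89, -6.62, 49.26, -366.53, 2726.98]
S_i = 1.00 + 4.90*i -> [1.0, 5.9, 10.8, 15.7, 20.6]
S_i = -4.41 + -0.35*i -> [-4.41, -4.76, -5.11, -5.46, -5.81]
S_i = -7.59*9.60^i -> [-7.59, -72.86, -699.49, -6715.15, -64465.4]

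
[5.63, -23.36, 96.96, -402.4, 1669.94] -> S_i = 5.63*(-4.15)^i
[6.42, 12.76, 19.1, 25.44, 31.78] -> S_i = 6.42 + 6.34*i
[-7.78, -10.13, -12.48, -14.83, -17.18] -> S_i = -7.78 + -2.35*i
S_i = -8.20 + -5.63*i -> [-8.2, -13.83, -19.46, -25.09, -30.72]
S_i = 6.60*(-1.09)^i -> [6.6, -7.19, 7.84, -8.55, 9.32]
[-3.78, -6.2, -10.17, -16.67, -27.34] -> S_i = -3.78*1.64^i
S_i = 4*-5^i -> [4, -20, 100, -500, 2500]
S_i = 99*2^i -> [99, 198, 396, 792, 1584]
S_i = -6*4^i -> [-6, -24, -96, -384, -1536]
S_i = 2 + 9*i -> [2, 11, 20, 29, 38]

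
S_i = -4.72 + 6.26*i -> [-4.72, 1.54, 7.8, 14.06, 20.32]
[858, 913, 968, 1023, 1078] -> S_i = 858 + 55*i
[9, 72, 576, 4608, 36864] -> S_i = 9*8^i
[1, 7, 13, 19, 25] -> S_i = 1 + 6*i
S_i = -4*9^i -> [-4, -36, -324, -2916, -26244]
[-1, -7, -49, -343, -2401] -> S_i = -1*7^i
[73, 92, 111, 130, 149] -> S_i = 73 + 19*i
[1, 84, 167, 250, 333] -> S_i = 1 + 83*i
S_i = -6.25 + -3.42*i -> [-6.25, -9.67, -13.09, -16.51, -19.93]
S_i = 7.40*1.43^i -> [7.4, 10.58, 15.13, 21.64, 30.94]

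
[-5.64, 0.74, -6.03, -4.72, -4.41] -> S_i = Random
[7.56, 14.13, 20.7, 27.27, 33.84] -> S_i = 7.56 + 6.57*i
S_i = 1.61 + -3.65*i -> [1.61, -2.04, -5.69, -9.34, -12.99]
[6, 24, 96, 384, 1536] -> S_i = 6*4^i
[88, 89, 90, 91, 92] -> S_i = 88 + 1*i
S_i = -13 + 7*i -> [-13, -6, 1, 8, 15]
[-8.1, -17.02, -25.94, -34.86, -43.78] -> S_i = -8.10 + -8.92*i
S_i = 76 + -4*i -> [76, 72, 68, 64, 60]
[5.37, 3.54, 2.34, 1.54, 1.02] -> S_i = 5.37*0.66^i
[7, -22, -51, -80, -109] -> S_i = 7 + -29*i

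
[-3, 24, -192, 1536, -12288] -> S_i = -3*-8^i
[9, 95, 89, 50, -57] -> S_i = Random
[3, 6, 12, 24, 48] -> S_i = 3*2^i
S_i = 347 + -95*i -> [347, 252, 157, 62, -33]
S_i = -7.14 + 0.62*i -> [-7.14, -6.52, -5.9, -5.28, -4.66]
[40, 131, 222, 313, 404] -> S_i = 40 + 91*i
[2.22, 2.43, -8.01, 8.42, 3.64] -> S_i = Random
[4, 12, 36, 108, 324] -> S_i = 4*3^i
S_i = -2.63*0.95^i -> [-2.63, -2.5, -2.37, -2.25, -2.14]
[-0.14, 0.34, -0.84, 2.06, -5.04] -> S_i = -0.14*(-2.45)^i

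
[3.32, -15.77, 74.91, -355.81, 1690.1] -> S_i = 3.32*(-4.75)^i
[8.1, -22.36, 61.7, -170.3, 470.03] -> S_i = 8.10*(-2.76)^i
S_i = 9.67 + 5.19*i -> [9.67, 14.86, 20.05, 25.24, 30.43]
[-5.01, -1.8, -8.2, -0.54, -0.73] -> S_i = Random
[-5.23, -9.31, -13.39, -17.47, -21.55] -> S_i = -5.23 + -4.08*i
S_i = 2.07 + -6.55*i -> [2.07, -4.48, -11.03, -17.58, -24.13]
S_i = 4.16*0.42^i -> [4.16, 1.75, 0.73, 0.31, 0.13]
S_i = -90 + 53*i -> [-90, -37, 16, 69, 122]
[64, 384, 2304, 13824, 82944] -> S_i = 64*6^i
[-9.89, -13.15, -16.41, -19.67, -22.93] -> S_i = -9.89 + -3.26*i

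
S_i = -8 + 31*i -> [-8, 23, 54, 85, 116]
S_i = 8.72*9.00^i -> [8.72, 78.48, 706.32, 6356.88, 57211.92]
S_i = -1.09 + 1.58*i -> [-1.09, 0.49, 2.07, 3.65, 5.23]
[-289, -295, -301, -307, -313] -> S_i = -289 + -6*i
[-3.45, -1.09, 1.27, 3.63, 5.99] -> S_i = -3.45 + 2.36*i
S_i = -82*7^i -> [-82, -574, -4018, -28126, -196882]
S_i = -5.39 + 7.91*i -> [-5.39, 2.52, 10.43, 18.34, 26.25]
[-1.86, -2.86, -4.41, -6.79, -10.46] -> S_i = -1.86*1.54^i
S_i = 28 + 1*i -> [28, 29, 30, 31, 32]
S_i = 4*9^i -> [4, 36, 324, 2916, 26244]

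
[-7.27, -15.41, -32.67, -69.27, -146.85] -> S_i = -7.27*2.12^i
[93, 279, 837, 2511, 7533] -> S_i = 93*3^i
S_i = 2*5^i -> [2, 10, 50, 250, 1250]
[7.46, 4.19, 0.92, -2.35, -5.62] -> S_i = 7.46 + -3.27*i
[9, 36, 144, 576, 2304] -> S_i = 9*4^i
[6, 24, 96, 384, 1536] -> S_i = 6*4^i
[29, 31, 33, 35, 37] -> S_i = 29 + 2*i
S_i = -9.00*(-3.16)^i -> [-9.0, 28.44, -89.87, 283.99, -897.41]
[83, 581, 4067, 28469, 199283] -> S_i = 83*7^i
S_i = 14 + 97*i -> [14, 111, 208, 305, 402]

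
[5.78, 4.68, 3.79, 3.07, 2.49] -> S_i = 5.78*0.81^i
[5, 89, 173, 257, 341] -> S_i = 5 + 84*i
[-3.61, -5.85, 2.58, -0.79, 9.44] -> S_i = Random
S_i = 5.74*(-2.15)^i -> [5.74, -12.34, 26.53, -57.05, 122.65]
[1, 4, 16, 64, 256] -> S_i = 1*4^i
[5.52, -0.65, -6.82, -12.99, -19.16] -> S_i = 5.52 + -6.17*i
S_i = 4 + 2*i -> [4, 6, 8, 10, 12]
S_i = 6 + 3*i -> [6, 9, 12, 15, 18]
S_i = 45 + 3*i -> [45, 48, 51, 54, 57]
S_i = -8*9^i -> [-8, -72, -648, -5832, -52488]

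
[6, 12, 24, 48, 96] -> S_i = 6*2^i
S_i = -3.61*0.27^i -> [-3.61, -0.97, -0.26, -0.07, -0.02]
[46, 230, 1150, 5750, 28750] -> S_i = 46*5^i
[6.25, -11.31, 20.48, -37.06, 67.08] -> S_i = 6.25*(-1.81)^i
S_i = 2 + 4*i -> [2, 6, 10, 14, 18]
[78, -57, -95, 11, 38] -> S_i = Random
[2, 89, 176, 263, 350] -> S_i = 2 + 87*i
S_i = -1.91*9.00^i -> [-1.91, -17.19, -154.71, -1392.39, -12531.51]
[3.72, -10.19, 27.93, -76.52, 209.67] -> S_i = 3.72*(-2.74)^i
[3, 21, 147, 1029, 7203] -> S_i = 3*7^i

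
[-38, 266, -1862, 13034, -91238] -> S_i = -38*-7^i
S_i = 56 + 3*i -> [56, 59, 62, 65, 68]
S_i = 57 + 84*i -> [57, 141, 225, 309, 393]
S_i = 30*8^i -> [30, 240, 1920, 15360, 122880]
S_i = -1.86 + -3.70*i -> [-1.86, -5.56, -9.26, -12.96, -16.66]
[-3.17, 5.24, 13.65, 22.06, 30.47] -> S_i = -3.17 + 8.41*i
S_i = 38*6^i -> [38, 228, 1368, 8208, 49248]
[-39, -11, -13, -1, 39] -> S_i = Random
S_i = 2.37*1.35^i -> [2.37, 3.2, 4.32, 5.83, 7.87]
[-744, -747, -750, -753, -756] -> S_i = -744 + -3*i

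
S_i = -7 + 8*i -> [-7, 1, 9, 17, 25]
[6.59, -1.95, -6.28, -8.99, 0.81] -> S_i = Random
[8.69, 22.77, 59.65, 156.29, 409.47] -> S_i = 8.69*2.62^i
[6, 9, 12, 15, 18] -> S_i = 6 + 3*i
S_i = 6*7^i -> [6, 42, 294, 2058, 14406]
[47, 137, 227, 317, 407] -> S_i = 47 + 90*i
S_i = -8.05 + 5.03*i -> [-8.05, -3.02, 2.01, 7.04, 12.07]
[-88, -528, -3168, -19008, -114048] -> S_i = -88*6^i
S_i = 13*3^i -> [13, 39, 117, 351, 1053]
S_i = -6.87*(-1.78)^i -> [-6.87, 12.23, -21.77, 38.75, -68.97]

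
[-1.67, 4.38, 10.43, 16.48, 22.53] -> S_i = -1.67 + 6.05*i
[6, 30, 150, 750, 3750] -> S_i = 6*5^i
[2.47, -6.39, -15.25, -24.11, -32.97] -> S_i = 2.47 + -8.86*i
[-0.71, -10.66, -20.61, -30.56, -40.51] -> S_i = -0.71 + -9.95*i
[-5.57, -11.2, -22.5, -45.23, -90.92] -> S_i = -5.57*2.01^i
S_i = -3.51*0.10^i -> [-3.51, -0.35, -0.04, -0.0, -0.0]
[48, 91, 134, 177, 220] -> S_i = 48 + 43*i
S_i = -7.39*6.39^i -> [-7.39, -47.22, -301.75, -1928.18, -12321.05]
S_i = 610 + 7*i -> [610, 617, 624, 631, 638]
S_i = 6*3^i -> [6, 18, 54, 162, 486]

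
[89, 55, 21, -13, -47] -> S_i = 89 + -34*i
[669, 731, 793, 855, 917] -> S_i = 669 + 62*i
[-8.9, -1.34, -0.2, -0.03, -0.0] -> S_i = -8.90*0.15^i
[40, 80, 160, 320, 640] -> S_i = 40*2^i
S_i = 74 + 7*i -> [74, 81, 88, 95, 102]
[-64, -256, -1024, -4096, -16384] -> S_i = -64*4^i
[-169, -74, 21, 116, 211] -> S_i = -169 + 95*i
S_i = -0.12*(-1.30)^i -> [-0.12, 0.16, -0.2, 0.26, -0.34]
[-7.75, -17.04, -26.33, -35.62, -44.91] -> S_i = -7.75 + -9.29*i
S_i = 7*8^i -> [7, 56, 448, 3584, 28672]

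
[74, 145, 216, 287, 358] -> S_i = 74 + 71*i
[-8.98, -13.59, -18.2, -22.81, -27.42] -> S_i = -8.98 + -4.61*i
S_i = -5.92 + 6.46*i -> [-5.92, 0.54, 7.0, 13.46, 19.92]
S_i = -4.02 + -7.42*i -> [-4.02, -11.44, -18.86, -26.28, -33.7]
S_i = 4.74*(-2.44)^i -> [4.74, -11.57, 28.22, -68.86, 168.01]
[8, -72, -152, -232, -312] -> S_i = 8 + -80*i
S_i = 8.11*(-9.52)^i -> [8.11, -77.21, 735.01, -6997.32, 66614.48]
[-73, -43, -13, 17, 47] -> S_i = -73 + 30*i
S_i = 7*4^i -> [7, 28, 112, 448, 1792]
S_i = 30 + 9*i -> [30, 39, 48, 57, 66]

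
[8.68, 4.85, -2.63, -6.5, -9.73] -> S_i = Random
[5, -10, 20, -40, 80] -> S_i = 5*-2^i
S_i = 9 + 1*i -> [9, 10, 11, 12, 13]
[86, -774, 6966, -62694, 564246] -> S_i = 86*-9^i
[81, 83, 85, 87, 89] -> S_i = 81 + 2*i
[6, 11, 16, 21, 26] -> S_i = 6 + 5*i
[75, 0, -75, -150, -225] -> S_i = 75 + -75*i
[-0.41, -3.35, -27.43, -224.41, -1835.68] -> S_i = -0.41*8.18^i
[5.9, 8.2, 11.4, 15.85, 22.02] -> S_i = 5.90*1.39^i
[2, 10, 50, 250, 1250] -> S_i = 2*5^i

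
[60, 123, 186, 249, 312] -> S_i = 60 + 63*i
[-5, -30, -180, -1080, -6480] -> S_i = -5*6^i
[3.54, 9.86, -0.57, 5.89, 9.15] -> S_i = Random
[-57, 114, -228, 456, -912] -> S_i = -57*-2^i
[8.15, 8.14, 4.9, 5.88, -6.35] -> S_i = Random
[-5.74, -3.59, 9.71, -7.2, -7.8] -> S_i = Random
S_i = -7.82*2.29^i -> [-7.82, -17.91, -41.01, -93.91, -215.05]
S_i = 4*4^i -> [4, 16, 64, 256, 1024]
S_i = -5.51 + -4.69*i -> [-5.51, -10.2, -14.89, -19.58, -24.27]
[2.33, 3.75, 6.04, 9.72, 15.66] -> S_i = 2.33*1.61^i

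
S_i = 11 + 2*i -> [11, 13, 15, 17, 19]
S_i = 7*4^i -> [7, 28, 112, 448, 1792]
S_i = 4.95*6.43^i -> [4.95, 31.83, 204.66, 1315.95, 8461.53]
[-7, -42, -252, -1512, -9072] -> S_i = -7*6^i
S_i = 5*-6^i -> [5, -30, 180, -1080, 6480]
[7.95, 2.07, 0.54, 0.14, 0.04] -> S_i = 7.95*0.26^i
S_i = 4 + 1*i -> [4, 5, 6, 7, 8]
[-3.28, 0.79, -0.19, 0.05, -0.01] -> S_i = -3.28*(-0.24)^i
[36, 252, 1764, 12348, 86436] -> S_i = 36*7^i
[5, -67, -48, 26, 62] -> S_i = Random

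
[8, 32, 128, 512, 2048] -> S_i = 8*4^i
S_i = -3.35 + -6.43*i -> [-3.35, -9.78, -16.21, -22.64, -29.07]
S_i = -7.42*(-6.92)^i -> [-7.42, 51.35, -355.32, 2458.79, -17014.86]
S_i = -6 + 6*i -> [-6, 0, 6, 12, 18]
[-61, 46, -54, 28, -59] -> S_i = Random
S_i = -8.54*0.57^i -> [-8.54, -4.87, -2.77, -1.58, -0.9]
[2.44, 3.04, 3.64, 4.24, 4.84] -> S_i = 2.44 + 0.60*i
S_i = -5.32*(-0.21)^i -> [-5.32, 1.12, -0.23, 0.05, -0.01]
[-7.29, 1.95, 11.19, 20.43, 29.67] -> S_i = -7.29 + 9.24*i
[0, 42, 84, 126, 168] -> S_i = 0 + 42*i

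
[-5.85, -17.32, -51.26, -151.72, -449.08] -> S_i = -5.85*2.96^i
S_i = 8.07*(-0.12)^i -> [8.07, -0.97, 0.12, -0.01, 0.0]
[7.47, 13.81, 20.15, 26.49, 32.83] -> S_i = 7.47 + 6.34*i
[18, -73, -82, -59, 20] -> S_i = Random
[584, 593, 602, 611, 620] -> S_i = 584 + 9*i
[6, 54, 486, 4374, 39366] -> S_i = 6*9^i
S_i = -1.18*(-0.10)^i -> [-1.18, 0.12, -0.01, 0.0, -0.0]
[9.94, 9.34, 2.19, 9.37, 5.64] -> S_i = Random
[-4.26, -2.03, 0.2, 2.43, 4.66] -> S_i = -4.26 + 2.23*i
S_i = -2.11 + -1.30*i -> [-2.11, -3.41, -4.71, -6.01, -7.31]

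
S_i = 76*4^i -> [76, 304, 1216, 4864, 19456]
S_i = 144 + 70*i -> [144, 214, 284, 354, 424]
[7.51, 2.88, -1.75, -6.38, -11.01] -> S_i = 7.51 + -4.63*i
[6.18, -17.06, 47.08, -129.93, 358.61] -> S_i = 6.18*(-2.76)^i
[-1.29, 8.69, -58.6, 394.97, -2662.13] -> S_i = -1.29*(-6.74)^i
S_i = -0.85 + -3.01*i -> [-0.85, -3.86, -6.87, -9.88, -12.89]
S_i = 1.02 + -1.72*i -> [1.02, -0.7, -2.42, -4.14, -5.86]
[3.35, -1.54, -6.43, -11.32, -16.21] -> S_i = 3.35 + -4.89*i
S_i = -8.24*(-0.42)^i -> [-8.24, 3.46, -1.45, 0.61, -0.26]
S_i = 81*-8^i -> [81, -648, 5184, -41472, 331776]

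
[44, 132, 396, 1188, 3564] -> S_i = 44*3^i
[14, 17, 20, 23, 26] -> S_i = 14 + 3*i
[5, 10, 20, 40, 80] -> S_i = 5*2^i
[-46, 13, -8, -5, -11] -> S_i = Random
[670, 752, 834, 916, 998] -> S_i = 670 + 82*i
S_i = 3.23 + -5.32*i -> [3.23, -2.09, -7.41, -12.73, -18.05]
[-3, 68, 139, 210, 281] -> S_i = -3 + 71*i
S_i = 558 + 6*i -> [558, 564, 570, 576, 582]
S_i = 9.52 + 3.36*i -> [9.52, 12.88, 16.24, 19.6, 22.96]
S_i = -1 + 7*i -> [-1, 6, 13, 20, 27]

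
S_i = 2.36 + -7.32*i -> [2.36, -4.96, -12.28, -19.6, -26.92]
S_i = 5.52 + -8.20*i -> [5.52, -2.68, -10.88, -19.08, -27.28]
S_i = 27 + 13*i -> [27, 40, 53, 66, 79]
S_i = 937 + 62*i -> [937, 999, 1061, 1123, 1185]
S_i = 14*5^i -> [14, 70, 350, 1750, 8750]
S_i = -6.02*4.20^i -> [-6.02, -25.28, -106.19, -446.01, -1873.24]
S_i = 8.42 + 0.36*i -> [8.42, 8.78, 9.14, 9.5, 9.86]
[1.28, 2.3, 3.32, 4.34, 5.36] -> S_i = 1.28 + 1.02*i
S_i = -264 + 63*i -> [-264, -201, -138, -75, -12]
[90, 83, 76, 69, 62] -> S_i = 90 + -7*i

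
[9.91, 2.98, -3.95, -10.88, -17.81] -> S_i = 9.91 + -6.93*i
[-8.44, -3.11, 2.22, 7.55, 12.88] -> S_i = -8.44 + 5.33*i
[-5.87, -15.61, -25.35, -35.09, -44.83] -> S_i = -5.87 + -9.74*i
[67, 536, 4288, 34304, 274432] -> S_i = 67*8^i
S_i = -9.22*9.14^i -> [-9.22, -84.27, -770.24, -7039.95, -64345.13]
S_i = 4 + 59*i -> [4, 63, 122, 181, 240]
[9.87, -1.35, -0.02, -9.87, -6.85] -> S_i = Random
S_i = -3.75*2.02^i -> [-3.75, -7.58, -15.3, -30.91, -62.44]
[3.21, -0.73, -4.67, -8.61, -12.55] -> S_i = 3.21 + -3.94*i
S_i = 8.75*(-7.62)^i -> [8.75, -66.68, 508.06, -3871.44, 29500.4]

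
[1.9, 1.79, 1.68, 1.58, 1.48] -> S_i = 1.90*0.94^i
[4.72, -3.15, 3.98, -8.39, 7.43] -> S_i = Random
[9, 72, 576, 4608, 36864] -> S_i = 9*8^i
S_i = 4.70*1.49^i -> [4.7, 7.0, 10.43, 15.55, 23.17]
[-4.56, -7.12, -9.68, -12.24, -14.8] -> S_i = -4.56 + -2.56*i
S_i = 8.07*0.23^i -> [8.07, 1.86, 0.43, 0.1, 0.02]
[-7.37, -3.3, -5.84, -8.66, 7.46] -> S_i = Random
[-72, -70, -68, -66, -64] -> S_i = -72 + 2*i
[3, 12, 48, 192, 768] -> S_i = 3*4^i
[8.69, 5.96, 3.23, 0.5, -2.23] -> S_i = 8.69 + -2.73*i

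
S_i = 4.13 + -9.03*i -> [4.13, -4.9, -13.93, -22.96, -31.99]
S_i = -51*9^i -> [-51, -459, -4131, -37179, -334611]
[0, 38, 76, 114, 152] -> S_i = 0 + 38*i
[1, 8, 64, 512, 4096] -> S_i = 1*8^i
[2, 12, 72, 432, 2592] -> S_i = 2*6^i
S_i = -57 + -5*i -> [-57, -62, -67, -72, -77]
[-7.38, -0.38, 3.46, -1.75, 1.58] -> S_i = Random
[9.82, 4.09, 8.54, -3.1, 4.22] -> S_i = Random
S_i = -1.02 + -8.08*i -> [-1.02, -9.1, -17.18, -25.26, -33.34]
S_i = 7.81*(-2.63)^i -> [7.81, -20.54, 54.02, -142.08, 373.66]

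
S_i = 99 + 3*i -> [99, 102, 105, 108, 111]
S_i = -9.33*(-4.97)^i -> [-9.33, 46.37, -230.46, 1145.38, -5692.55]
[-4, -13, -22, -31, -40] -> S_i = -4 + -9*i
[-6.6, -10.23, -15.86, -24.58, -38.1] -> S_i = -6.60*1.55^i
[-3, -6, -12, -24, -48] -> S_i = -3*2^i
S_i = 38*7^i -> [38, 266, 1862, 13034, 91238]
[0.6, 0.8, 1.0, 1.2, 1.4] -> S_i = 0.60 + 0.20*i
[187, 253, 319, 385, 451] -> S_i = 187 + 66*i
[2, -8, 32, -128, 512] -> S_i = 2*-4^i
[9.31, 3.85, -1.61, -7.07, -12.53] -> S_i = 9.31 + -5.46*i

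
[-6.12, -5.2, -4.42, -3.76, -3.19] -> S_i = -6.12*0.85^i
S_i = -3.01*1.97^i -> [-3.01, -5.93, -11.68, -23.01, -45.33]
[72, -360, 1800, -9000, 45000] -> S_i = 72*-5^i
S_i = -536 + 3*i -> [-536, -533, -530, -527, -524]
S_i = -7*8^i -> [-7, -56, -448, -3584, -28672]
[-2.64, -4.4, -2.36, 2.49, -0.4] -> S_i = Random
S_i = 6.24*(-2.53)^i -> [6.24, -15.79, 39.94, -101.05, 255.66]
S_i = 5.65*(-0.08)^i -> [5.65, -0.45, 0.04, -0.0, 0.0]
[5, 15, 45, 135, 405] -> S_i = 5*3^i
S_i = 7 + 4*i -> [7, 11, 15, 19, 23]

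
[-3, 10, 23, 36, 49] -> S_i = -3 + 13*i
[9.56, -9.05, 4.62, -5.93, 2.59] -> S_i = Random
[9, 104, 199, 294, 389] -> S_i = 9 + 95*i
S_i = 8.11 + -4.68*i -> [8.11, 3.43, -1.25, -5.93, -10.61]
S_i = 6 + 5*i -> [6, 11, 16, 21, 26]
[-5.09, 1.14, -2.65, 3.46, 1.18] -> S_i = Random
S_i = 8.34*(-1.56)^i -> [8.34, -13.01, 20.3, -31.66, 49.39]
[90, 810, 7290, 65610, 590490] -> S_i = 90*9^i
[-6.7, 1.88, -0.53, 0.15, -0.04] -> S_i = -6.70*(-0.28)^i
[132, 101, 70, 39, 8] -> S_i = 132 + -31*i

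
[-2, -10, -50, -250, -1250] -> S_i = -2*5^i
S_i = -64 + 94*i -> [-64, 30, 124, 218, 312]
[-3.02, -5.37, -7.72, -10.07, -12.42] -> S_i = -3.02 + -2.35*i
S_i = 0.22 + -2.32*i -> [0.22, -2.1, -4.42, -6.74, -9.06]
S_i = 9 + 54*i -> [9, 63, 117, 171, 225]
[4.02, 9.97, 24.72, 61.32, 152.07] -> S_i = 4.02*2.48^i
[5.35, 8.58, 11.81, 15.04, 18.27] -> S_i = 5.35 + 3.23*i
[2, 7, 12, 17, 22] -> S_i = 2 + 5*i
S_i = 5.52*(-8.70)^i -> [5.52, -48.02, 417.81, -3634.94, 31623.95]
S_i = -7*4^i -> [-7, -28, -112, -448, -1792]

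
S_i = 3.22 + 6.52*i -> [3.22, 9.74, 16.26, 22.78, 29.3]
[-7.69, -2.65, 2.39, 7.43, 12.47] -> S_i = -7.69 + 5.04*i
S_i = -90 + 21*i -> [-90, -69, -48, -27, -6]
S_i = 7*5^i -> [7, 35, 175, 875, 4375]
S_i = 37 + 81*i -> [37, 118, 199, 280, 361]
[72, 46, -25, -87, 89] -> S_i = Random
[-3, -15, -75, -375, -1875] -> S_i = -3*5^i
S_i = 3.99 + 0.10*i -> [3.99, 4.09, 4.19, 4.29, 4.39]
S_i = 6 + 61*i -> [6, 67, 128, 189, 250]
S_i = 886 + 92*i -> [886, 978, 1070, 1162, 1254]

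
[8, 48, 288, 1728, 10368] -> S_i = 8*6^i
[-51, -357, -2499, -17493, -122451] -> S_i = -51*7^i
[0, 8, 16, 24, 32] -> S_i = 0 + 8*i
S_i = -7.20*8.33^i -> [-7.2, -59.98, -499.6, -4161.67, -34666.7]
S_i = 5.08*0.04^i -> [5.08, 0.2, 0.01, 0.0, 0.0]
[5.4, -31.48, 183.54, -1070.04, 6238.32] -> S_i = 5.40*(-5.83)^i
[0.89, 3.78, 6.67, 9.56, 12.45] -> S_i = 0.89 + 2.89*i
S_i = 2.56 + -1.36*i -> [2.56, 1.2, -0.16, -1.52, -2.88]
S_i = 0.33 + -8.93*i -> [0.33, -8.6, -17.53, -26.46, -35.39]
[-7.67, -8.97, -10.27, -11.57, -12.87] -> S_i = -7.67 + -1.30*i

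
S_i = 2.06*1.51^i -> [2.06, 3.11, 4.7, 7.09, 10.71]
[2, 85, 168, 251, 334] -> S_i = 2 + 83*i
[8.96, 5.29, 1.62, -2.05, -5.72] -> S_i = 8.96 + -3.67*i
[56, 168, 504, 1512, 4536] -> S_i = 56*3^i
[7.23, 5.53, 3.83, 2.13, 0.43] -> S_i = 7.23 + -1.70*i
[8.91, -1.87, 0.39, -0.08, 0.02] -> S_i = 8.91*(-0.21)^i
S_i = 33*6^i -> [33, 198, 1188, 7128, 42768]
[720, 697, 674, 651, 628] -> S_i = 720 + -23*i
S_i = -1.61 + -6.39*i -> [-1.61, -8.0, -14.39, -20.78, -27.17]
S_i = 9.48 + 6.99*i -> [9.48, 16.47, 23.46, 30.45, 37.44]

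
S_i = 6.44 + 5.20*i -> [6.44, 11.64, 16.84, 22.04, 27.24]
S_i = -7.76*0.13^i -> [-7.76, -1.01, -0.13, -0.02, -0.0]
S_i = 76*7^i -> [76, 532, 3724, 26068, 182476]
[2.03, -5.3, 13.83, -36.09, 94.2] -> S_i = 2.03*(-2.61)^i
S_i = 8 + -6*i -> [8, 2, -4, -10, -16]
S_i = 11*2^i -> [11, 22, 44, 88, 176]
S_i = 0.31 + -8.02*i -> [0.31, -7.71, -15.73, -23.75, -31.77]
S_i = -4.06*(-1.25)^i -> [-4.06, 5.07, -6.34, 7.93, -9.91]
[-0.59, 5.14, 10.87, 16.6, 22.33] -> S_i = -0.59 + 5.73*i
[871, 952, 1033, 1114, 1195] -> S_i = 871 + 81*i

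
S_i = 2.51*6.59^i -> [2.51, 16.54, 109.0, 718.34, 4733.86]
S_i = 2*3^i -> [2, 6, 18, 54, 162]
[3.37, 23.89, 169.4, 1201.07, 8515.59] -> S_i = 3.37*7.09^i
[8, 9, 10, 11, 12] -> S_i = 8 + 1*i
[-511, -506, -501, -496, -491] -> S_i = -511 + 5*i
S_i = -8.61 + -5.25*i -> [-8.61, -13.86, -19.11, -24.36, -29.61]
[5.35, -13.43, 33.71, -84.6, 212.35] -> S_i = 5.35*(-2.51)^i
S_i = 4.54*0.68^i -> [4.54, 3.09, 2.1, 1.43, 0.97]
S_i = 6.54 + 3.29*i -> [6.54, 9.83, 13.12, 16.41, 19.7]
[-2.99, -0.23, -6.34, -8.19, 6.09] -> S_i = Random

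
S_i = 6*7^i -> [6, 42, 294, 2058, 14406]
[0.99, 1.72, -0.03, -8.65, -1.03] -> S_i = Random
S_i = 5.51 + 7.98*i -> [5.51, 13.49, 21.47, 29.45, 37.43]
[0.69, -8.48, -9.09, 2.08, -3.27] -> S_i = Random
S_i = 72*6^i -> [72, 432, 2592, 15552, 93312]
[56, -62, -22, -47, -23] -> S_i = Random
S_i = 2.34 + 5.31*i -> [2.34, 7.65, 12.96, 18.27, 23.58]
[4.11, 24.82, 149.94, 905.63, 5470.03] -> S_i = 4.11*6.04^i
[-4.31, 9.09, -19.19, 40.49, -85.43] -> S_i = -4.31*(-2.11)^i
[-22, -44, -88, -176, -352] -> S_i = -22*2^i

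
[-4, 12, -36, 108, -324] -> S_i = -4*-3^i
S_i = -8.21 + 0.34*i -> [-8.21, -7.87, -7.53, -7.19, -6.85]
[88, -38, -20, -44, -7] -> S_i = Random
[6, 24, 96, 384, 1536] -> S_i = 6*4^i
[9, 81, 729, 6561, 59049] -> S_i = 9*9^i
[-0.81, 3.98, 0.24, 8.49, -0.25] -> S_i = Random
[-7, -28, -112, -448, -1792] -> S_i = -7*4^i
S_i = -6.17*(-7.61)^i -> [-6.17, 46.95, -357.32, 2719.19, -20693.02]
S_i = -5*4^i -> [-5, -20, -80, -320, -1280]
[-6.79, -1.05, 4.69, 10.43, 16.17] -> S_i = -6.79 + 5.74*i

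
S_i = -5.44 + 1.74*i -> [-5.44, -3.7, -1.96, -0.22, 1.52]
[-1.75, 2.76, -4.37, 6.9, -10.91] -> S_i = -1.75*(-1.58)^i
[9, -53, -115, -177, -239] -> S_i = 9 + -62*i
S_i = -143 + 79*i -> [-143, -64, 15, 94, 173]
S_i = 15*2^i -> [15, 30, 60, 120, 240]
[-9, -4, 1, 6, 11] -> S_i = -9 + 5*i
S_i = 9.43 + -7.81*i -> [9.43, 1.62, -6.19, -14.0, -21.81]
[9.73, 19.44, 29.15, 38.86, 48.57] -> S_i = 9.73 + 9.71*i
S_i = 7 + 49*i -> [7, 56, 105, 154, 203]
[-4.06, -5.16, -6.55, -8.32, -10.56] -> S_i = -4.06*1.27^i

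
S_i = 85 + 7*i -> [85, 92, 99, 106, 113]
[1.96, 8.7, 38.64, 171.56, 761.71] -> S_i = 1.96*4.44^i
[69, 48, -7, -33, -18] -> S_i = Random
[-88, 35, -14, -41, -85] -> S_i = Random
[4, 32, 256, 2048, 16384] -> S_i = 4*8^i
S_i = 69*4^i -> [69, 276, 1104, 4416, 17664]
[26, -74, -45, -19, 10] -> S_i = Random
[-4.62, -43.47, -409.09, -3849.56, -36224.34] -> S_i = -4.62*9.41^i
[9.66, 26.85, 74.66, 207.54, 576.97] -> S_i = 9.66*2.78^i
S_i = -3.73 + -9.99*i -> [-3.73, -13.72, -23.71, -33.7, -43.69]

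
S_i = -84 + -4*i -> [-84, -88, -92, -96, -100]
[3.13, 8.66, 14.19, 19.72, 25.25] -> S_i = 3.13 + 5.53*i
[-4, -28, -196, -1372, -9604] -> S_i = -4*7^i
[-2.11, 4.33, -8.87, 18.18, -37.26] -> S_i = -2.11*(-2.05)^i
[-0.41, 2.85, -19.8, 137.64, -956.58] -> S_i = -0.41*(-6.95)^i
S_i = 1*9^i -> [1, 9, 81, 729, 6561]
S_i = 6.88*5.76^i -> [6.88, 39.63, 228.26, 1314.79, 7573.18]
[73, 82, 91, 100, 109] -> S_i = 73 + 9*i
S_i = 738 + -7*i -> [738, 731, 724, 717, 710]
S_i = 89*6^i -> [89, 534, 3204, 19224, 115344]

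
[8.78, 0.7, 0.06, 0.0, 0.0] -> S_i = 8.78*0.08^i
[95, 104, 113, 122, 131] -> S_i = 95 + 9*i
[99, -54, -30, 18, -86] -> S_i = Random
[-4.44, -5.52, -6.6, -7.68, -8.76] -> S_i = -4.44 + -1.08*i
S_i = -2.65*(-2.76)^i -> [-2.65, 7.31, -20.19, 55.72, -153.77]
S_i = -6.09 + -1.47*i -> [-6.09, -7.56, -9.03, -10.5, -11.97]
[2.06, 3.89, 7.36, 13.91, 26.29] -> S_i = 2.06*1.89^i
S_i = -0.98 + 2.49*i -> [-0.98, 1.51, 4.0, 6.49, 8.98]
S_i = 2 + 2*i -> [2, 4, 6, 8, 10]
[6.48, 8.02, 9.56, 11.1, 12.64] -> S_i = 6.48 + 1.54*i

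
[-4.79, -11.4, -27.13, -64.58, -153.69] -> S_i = -4.79*2.38^i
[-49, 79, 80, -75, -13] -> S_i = Random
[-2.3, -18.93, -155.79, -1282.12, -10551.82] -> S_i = -2.30*8.23^i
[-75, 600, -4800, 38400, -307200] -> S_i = -75*-8^i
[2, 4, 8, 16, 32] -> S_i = 2*2^i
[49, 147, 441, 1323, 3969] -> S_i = 49*3^i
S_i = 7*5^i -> [7, 35, 175, 875, 4375]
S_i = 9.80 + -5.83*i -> [9.8, 3.97, -1.86, -7.69, -13.52]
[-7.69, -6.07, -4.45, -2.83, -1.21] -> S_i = -7.69 + 1.62*i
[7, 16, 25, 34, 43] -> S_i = 7 + 9*i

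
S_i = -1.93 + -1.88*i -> [-1.93, -3.81, -5.69, -7.57, -9.45]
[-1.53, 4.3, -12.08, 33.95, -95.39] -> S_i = -1.53*(-2.81)^i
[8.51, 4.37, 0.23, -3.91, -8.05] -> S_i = 8.51 + -4.14*i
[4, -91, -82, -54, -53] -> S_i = Random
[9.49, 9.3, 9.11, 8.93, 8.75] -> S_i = 9.49*0.98^i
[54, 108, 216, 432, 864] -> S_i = 54*2^i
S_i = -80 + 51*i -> [-80, -29, 22, 73, 124]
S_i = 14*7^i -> [14, 98, 686, 4802, 33614]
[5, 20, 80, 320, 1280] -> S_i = 5*4^i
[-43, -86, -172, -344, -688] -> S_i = -43*2^i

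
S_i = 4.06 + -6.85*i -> [4.06, -2.79, -9.64, -16.49, -23.34]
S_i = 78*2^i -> [78, 156, 312, 624, 1248]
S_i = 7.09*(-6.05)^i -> [7.09, -42.89, 259.51, -1570.05, 9498.78]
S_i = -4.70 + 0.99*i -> [-4.7, -3.71, -2.72, -1.73, -0.74]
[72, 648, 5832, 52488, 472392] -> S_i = 72*9^i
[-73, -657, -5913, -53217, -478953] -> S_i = -73*9^i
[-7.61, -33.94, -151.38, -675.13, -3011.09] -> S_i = -7.61*4.46^i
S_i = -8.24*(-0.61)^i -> [-8.24, 5.03, -3.07, 1.87, -1.14]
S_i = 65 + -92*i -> [65, -27, -119, -211, -303]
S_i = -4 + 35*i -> [-4, 31, 66, 101, 136]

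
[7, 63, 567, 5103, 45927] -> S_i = 7*9^i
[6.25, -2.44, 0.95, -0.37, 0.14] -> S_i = 6.25*(-0.39)^i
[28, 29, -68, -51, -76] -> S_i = Random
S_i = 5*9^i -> [5, 45, 405, 3645, 32805]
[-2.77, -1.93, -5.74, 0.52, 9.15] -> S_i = Random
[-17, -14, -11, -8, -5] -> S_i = -17 + 3*i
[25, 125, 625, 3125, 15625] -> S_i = 25*5^i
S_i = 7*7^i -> [7, 49, 343, 2401, 16807]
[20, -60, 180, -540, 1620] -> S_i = 20*-3^i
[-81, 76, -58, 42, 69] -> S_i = Random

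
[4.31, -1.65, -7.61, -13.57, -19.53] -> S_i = 4.31 + -5.96*i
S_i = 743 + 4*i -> [743, 747, 751, 755, 759]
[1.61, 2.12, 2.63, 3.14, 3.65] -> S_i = 1.61 + 0.51*i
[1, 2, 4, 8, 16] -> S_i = 1*2^i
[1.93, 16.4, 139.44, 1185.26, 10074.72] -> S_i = 1.93*8.50^i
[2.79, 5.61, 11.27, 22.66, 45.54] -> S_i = 2.79*2.01^i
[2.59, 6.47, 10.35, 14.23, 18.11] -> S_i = 2.59 + 3.88*i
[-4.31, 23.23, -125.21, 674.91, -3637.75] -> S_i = -4.31*(-5.39)^i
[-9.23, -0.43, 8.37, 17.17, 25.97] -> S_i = -9.23 + 8.80*i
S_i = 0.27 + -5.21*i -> [0.27, -4.94, -10.15, -15.36, -20.57]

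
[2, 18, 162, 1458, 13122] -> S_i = 2*9^i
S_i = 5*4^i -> [5, 20, 80, 320, 1280]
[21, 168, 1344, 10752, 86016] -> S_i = 21*8^i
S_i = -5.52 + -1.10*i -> [-5.52, -6.62, -7.72, -8.82, -9.92]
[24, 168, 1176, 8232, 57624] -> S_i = 24*7^i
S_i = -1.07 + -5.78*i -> [-1.07, -6.85, -12.63, -18.41, -24.19]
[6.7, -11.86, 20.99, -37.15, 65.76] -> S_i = 6.70*(-1.77)^i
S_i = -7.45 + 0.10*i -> [-7.45, -7.35, -7.25, -7.15, -7.05]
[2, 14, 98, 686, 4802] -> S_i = 2*7^i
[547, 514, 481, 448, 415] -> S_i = 547 + -33*i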